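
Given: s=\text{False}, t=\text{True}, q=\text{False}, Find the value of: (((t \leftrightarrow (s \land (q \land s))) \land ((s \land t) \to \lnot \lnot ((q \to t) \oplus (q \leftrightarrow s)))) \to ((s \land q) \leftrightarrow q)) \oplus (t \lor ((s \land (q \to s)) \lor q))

\text{False}

q \land s = \text{False} \land \text{False} = \text{False}
s \land (q \land s) = \text{False} \land \text{False} = \text{False}
t \leftrightarrow (s \land (q \land s)) = \text{True} \leftrightarrow \text{False} = \text{False}
s \land t = \text{False} \land \text{True} = \text{False}
q \to t = \text{False} \to \text{True} = \text{True}
q \leftrightarrow s = \text{False} \leftrightarrow \text{False} = \text{True}
(q \to t) \oplus (q \leftrightarrow s) = \text{True} \oplus \text{True} = \text{False}
\lnot ((q \to t) \oplus (q \leftrightarrow s)) = \lnot \text{False} = \text{True}
\lnot \lnot ((q \to t) \oplus (q \leftrightarrow s)) = \lnot \text{True} = \text{False}
(s \land t) \to \lnot \lnot ((q \to t) \oplus (q \leftrightarrow s)) = \text{False} \to \text{False} = \text{True}
(t \leftrightarrow (s \land (q \land s))) \land ((s \land t) \to \lnot \lnot ((q \to t) \oplus (q \leftrightarrow s))) = \text{False} \land \text{True} = \text{False}
s \land q = \text{False} \land \text{False} = \text{False}
(s \land q) \leftrightarrow q = \text{False} \leftrightarrow \text{False} = \text{True}
((t \leftrightarrow (s \land (q \land s))) \land ((s \land t) \to \lnot \lnot ((q \to t) \oplus (q \leftrightarrow s)))) \to ((s \land q) \leftrightarrow q) = \text{False} \to \text{True} = \text{True}
q \to s = \text{False} \to \text{False} = \text{True}
s \land (q \to s) = \text{False} \land \text{True} = \text{False}
(s \land (q \to s)) \lor q = \text{False} \lor \text{False} = \text{False}
t \lor ((s \land (q \to s)) \lor q) = \text{True} \lor \text{False} = \text{True}
(((t \leftrightarrow (s \land (q \land s))) \land ((s \land t) \to \lnot \lnot ((q \to t) \oplus (q \leftrightarrow s)))) \to ((s \land q) \leftrightarrow q)) \oplus (t \lor ((s \land (q \to s)) \lor q)) = \text{True} \oplus \text{True} = \text{False}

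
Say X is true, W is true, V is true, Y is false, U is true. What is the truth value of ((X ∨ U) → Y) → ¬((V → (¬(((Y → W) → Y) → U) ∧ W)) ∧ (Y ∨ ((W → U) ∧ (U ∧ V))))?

True

X ∨ U = True ∨ True = True
(X ∨ U) → Y = True → False = False
Y → W = False → True = True
(Y → W) → Y = True → False = False
((Y → W) → Y) → U = False → True = True
¬(((Y → W) → Y) → U) = ¬True = False
¬(((Y → W) → Y) → U) ∧ W = False ∧ True = False
V → (¬(((Y → W) → Y) → U) ∧ W) = True → False = False
W → U = True → True = True
U ∧ V = True ∧ True = True
(W → U) ∧ (U ∧ V) = True ∧ True = True
Y ∨ ((W → U) ∧ (U ∧ V)) = False ∨ True = True
(V → (¬(((Y → W) → Y) → U) ∧ W)) ∧ (Y ∨ ((W → U) ∧ (U ∧ V))) = False ∧ True = False
¬((V → (¬(((Y → W) → Y) → U) ∧ W)) ∧ (Y ∨ ((W → U) ∧ (U ∧ V)))) = ¬False = True
((X ∨ U) → Y) → ¬((V → (¬(((Y → W) → Y) → U) ∧ W)) ∧ (Y ∨ ((W → U) ∧ (U ∧ V)))) = False → True = True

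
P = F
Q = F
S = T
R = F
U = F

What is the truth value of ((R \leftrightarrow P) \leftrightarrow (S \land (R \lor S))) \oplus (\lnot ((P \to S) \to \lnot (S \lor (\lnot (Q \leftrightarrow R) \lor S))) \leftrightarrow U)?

R \leftrightarrow P = F \leftrightarrow F = T
R \lor S = F \lor T = T
S \land (R \lor S) = T \land T = T
(R \leftrightarrow P) \leftrightarrow (S \land (R \lor S)) = T \leftrightarrow T = T
P \to S = F \to T = T
Q \leftrightarrow R = F \leftrightarrow F = T
\lnot (Q \leftrightarrow R) = \lnot T = F
\lnot (Q \leftrightarrow R) \lor S = F \lor T = T
S \lor (\lnot (Q \leftrightarrow R) \lor S) = T \lor T = T
\lnot (S \lor (\lnot (Q \leftrightarrow R) \lor S)) = \lnot T = F
(P \to S) \to \lnot (S \lor (\lnot (Q \leftrightarrow R) \lor S)) = T \to F = F
\lnot ((P \to S) \to \lnot (S \lor (\lnot (Q \leftrightarrow R) \lor S))) = \lnot F = T
\lnot ((P \to S) \to \lnot (S \lor (\lnot (Q \leftrightarrow R) \lor S))) \leftrightarrow U = T \leftrightarrow F = F
((R \leftrightarrow P) \leftrightarrow (S \land (R \lor S))) \oplus (\lnot ((P \to S) \to \lnot (S \lor (\lnot (Q \leftrightarrow R) \lor S))) \leftrightarrow U) = T \oplus F = T

T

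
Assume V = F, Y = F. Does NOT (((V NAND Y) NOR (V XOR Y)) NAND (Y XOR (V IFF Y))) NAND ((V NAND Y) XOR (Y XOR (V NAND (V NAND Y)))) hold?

V NAND Y = F NAND F = T
V XOR Y = F XOR F = F
(V NAND Y) NOR (V XOR Y) = T NOR F = F
V IFF Y = F IFF F = T
Y XOR (V IFF Y) = F XOR T = T
((V NAND Y) NOR (V XOR Y)) NAND (Y XOR (V IFF Y)) = F NAND T = T
NOT (((V NAND Y) NOR (V XOR Y)) NAND (Y XOR (V IFF Y))) = NOT T = F
V NAND Y = F NAND F = T
V NAND Y = F NAND F = T
V NAND (V NAND Y) = F NAND T = T
Y XOR (V NAND (V NAND Y)) = F XOR T = T
(V NAND Y) XOR (Y XOR (V NAND (V NAND Y))) = T XOR T = F
NOT (((V NAND Y) NOR (V XOR Y)) NAND (Y XOR (V IFF Y))) NAND ((V NAND Y) XOR (Y XOR (V NAND (V NAND Y)))) = F NAND F = T

T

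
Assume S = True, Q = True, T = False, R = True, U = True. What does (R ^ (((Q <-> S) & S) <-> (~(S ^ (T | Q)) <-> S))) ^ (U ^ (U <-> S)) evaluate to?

False

Q <-> S = True <-> True = True
(Q <-> S) & S = True & True = True
T | Q = False | True = True
S ^ (T | Q) = True ^ True = False
~(S ^ (T | Q)) = ~False = True
~(S ^ (T | Q)) <-> S = True <-> True = True
((Q <-> S) & S) <-> (~(S ^ (T | Q)) <-> S) = True <-> True = True
R ^ (((Q <-> S) & S) <-> (~(S ^ (T | Q)) <-> S)) = True ^ True = False
U <-> S = True <-> True = True
U ^ (U <-> S) = True ^ True = False
(R ^ (((Q <-> S) & S) <-> (~(S ^ (T | Q)) <-> S))) ^ (U ^ (U <-> S)) = False ^ False = False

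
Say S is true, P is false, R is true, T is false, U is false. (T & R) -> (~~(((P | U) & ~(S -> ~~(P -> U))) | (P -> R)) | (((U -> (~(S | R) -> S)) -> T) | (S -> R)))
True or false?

T & R = False & True = False
P | U = False | False = False
P -> U = False -> False = True
~(P -> U) = ~True = False
~~(P -> U) = ~False = True
S -> ~~(P -> U) = True -> True = True
~(S -> ~~(P -> U)) = ~True = False
(P | U) & ~(S -> ~~(P -> U)) = False & False = False
P -> R = False -> True = True
((P | U) & ~(S -> ~~(P -> U))) | (P -> R) = False | True = True
~(((P | U) & ~(S -> ~~(P -> U))) | (P -> R)) = ~True = False
~~(((P | U) & ~(S -> ~~(P -> U))) | (P -> R)) = ~False = True
S | R = True | True = True
~(S | R) = ~True = False
~(S | R) -> S = False -> True = True
U -> (~(S | R) -> S) = False -> True = True
(U -> (~(S | R) -> S)) -> T = True -> False = False
S -> R = True -> True = True
((U -> (~(S | R) -> S)) -> T) | (S -> R) = False | True = True
~~(((P | U) & ~(S -> ~~(P -> U))) | (P -> R)) | (((U -> (~(S | R) -> S)) -> T) | (S -> R)) = True | True = True
(T & R) -> (~~(((P | U) & ~(S -> ~~(P -> U))) | (P -> R)) | (((U -> (~(S | R) -> S)) -> T) | (S -> R))) = False -> True = True

True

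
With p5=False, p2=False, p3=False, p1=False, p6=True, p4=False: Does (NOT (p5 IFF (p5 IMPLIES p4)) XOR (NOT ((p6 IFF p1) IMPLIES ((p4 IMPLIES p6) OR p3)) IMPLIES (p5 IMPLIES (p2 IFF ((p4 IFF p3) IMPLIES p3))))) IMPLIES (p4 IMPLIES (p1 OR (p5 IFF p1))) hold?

p5 IMPLIES p4 = False IMPLIES False = True
p5 IFF (p5 IMPLIES p4) = False IFF True = False
NOT (p5 IFF (p5 IMPLIES p4)) = NOT False = True
p6 IFF p1 = True IFF False = False
p4 IMPLIES p6 = False IMPLIES True = True
(p4 IMPLIES p6) OR p3 = True OR False = True
(p6 IFF p1) IMPLIES ((p4 IMPLIES p6) OR p3) = False IMPLIES True = True
NOT ((p6 IFF p1) IMPLIES ((p4 IMPLIES p6) OR p3)) = NOT True = False
p4 IFF p3 = False IFF False = True
(p4 IFF p3) IMPLIES p3 = True IMPLIES False = False
p2 IFF ((p4 IFF p3) IMPLIES p3) = False IFF False = True
p5 IMPLIES (p2 IFF ((p4 IFF p3) IMPLIES p3)) = False IMPLIES True = True
NOT ((p6 IFF p1) IMPLIES ((p4 IMPLIES p6) OR p3)) IMPLIES (p5 IMPLIES (p2 IFF ((p4 IFF p3) IMPLIES p3))) = False IMPLIES True = True
NOT (p5 IFF (p5 IMPLIES p4)) XOR (NOT ((p6 IFF p1) IMPLIES ((p4 IMPLIES p6) OR p3)) IMPLIES (p5 IMPLIES (p2 IFF ((p4 IFF p3) IMPLIES p3)))) = True XOR True = False
p5 IFF p1 = False IFF False = True
p1 OR (p5 IFF p1) = False OR True = True
p4 IMPLIES (p1 OR (p5 IFF p1)) = False IMPLIES True = True
(NOT (p5 IFF (p5 IMPLIES p4)) XOR (NOT ((p6 IFF p1) IMPLIES ((p4 IMPLIES p6) OR p3)) IMPLIES (p5 IMPLIES (p2 IFF ((p4 IFF p3) IMPLIES p3))))) IMPLIES (p4 IMPLIES (p1 OR (p5 IFF p1))) = False IMPLIES True = True

True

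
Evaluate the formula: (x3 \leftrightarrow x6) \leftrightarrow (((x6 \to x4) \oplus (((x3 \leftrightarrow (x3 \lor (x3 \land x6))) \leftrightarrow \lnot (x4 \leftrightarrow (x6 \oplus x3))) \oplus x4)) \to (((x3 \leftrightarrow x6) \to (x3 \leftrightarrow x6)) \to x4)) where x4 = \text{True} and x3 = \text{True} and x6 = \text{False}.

x3 \leftrightarrow x6 = \text{True} \leftrightarrow \text{False} = \text{False}
x6 \to x4 = \text{False} \to \text{True} = \text{True}
x3 \land x6 = \text{True} \land \text{False} = \text{False}
x3 \lor (x3 \land x6) = \text{True} \lor \text{False} = \text{True}
x3 \leftrightarrow (x3 \lor (x3 \land x6)) = \text{True} \leftrightarrow \text{True} = \text{True}
x6 \oplus x3 = \text{False} \oplus \text{True} = \text{True}
x4 \leftrightarrow (x6 \oplus x3) = \text{True} \leftrightarrow \text{True} = \text{True}
\lnot (x4 \leftrightarrow (x6 \oplus x3)) = \lnot \text{True} = \text{False}
(x3 \leftrightarrow (x3 \lor (x3 \land x6))) \leftrightarrow \lnot (x4 \leftrightarrow (x6 \oplus x3)) = \text{True} \leftrightarrow \text{False} = \text{False}
((x3 \leftrightarrow (x3 \lor (x3 \land x6))) \leftrightarrow \lnot (x4 \leftrightarrow (x6 \oplus x3))) \oplus x4 = \text{False} \oplus \text{True} = \text{True}
(x6 \to x4) \oplus (((x3 \leftrightarrow (x3 \lor (x3 \land x6))) \leftrightarrow \lnot (x4 \leftrightarrow (x6 \oplus x3))) \oplus x4) = \text{True} \oplus \text{True} = \text{False}
x3 \leftrightarrow x6 = \text{True} \leftrightarrow \text{False} = \text{False}
x3 \leftrightarrow x6 = \text{True} \leftrightarrow \text{False} = \text{False}
(x3 \leftrightarrow x6) \to (x3 \leftrightarrow x6) = \text{False} \to \text{False} = \text{True}
((x3 \leftrightarrow x6) \to (x3 \leftrightarrow x6)) \to x4 = \text{True} \to \text{True} = \text{True}
((x6 \to x4) \oplus (((x3 \leftrightarrow (x3 \lor (x3 \land x6))) \leftrightarrow \lnot (x4 \leftrightarrow (x6 \oplus x3))) \oplus x4)) \to (((x3 \leftrightarrow x6) \to (x3 \leftrightarrow x6)) \to x4) = \text{False} \to \text{True} = \text{True}
(x3 \leftrightarrow x6) \leftrightarrow (((x6 \to x4) \oplus (((x3 \leftrightarrow (x3 \lor (x3 \land x6))) \leftrightarrow \lnot (x4 \leftrightarrow (x6 \oplus x3))) \oplus x4)) \to (((x3 \leftrightarrow x6) \to (x3 \leftrightarrow x6)) \to x4)) = \text{False} \leftrightarrow \text{True} = \text{False}

\text{False}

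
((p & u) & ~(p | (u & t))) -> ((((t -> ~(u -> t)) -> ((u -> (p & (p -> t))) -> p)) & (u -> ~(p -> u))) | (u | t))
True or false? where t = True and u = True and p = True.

True

p & u = True & True = True
u & t = True & True = True
p | (u & t) = True | True = True
~(p | (u & t)) = ~True = False
(p & u) & ~(p | (u & t)) = True & False = False
u -> t = True -> True = True
~(u -> t) = ~True = False
t -> ~(u -> t) = True -> False = False
p -> t = True -> True = True
p & (p -> t) = True & True = True
u -> (p & (p -> t)) = True -> True = True
(u -> (p & (p -> t))) -> p = True -> True = True
(t -> ~(u -> t)) -> ((u -> (p & (p -> t))) -> p) = False -> True = True
p -> u = True -> True = True
~(p -> u) = ~True = False
u -> ~(p -> u) = True -> False = False
((t -> ~(u -> t)) -> ((u -> (p & (p -> t))) -> p)) & (u -> ~(p -> u)) = True & False = False
u | t = True | True = True
(((t -> ~(u -> t)) -> ((u -> (p & (p -> t))) -> p)) & (u -> ~(p -> u))) | (u | t) = False | True = True
((p & u) & ~(p | (u & t))) -> ((((t -> ~(u -> t)) -> ((u -> (p & (p -> t))) -> p)) & (u -> ~(p -> u))) | (u | t)) = False -> True = True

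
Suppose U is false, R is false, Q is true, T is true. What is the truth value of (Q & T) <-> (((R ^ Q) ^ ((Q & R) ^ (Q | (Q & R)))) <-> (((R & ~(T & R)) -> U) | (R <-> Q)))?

Q & T = True & True = True
R ^ Q = False ^ True = True
Q & R = True & False = False
Q & R = True & False = False
Q | (Q & R) = True | False = True
(Q & R) ^ (Q | (Q & R)) = False ^ True = True
(R ^ Q) ^ ((Q & R) ^ (Q | (Q & R))) = True ^ True = False
T & R = True & False = False
~(T & R) = ~False = True
R & ~(T & R) = False & True = False
(R & ~(T & R)) -> U = False -> False = True
R <-> Q = False <-> True = False
((R & ~(T & R)) -> U) | (R <-> Q) = True | False = True
((R ^ Q) ^ ((Q & R) ^ (Q | (Q & R)))) <-> (((R & ~(T & R)) -> U) | (R <-> Q)) = False <-> True = False
(Q & T) <-> (((R ^ Q) ^ ((Q & R) ^ (Q | (Q & R)))) <-> (((R & ~(T & R)) -> U) | (R <-> Q))) = True <-> False = False

False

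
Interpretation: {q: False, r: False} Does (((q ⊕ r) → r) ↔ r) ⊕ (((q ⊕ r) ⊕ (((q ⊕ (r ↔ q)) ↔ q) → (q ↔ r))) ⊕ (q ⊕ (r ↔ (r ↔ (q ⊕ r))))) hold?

True

q ⊕ r = False ⊕ False = False
(q ⊕ r) → r = False → False = True
((q ⊕ r) → r) ↔ r = True ↔ False = False
q ⊕ r = False ⊕ False = False
r ↔ q = False ↔ False = True
q ⊕ (r ↔ q) = False ⊕ True = True
(q ⊕ (r ↔ q)) ↔ q = True ↔ False = False
q ↔ r = False ↔ False = True
((q ⊕ (r ↔ q)) ↔ q) → (q ↔ r) = False → True = True
(q ⊕ r) ⊕ (((q ⊕ (r ↔ q)) ↔ q) → (q ↔ r)) = False ⊕ True = True
q ⊕ r = False ⊕ False = False
r ↔ (q ⊕ r) = False ↔ False = True
r ↔ (r ↔ (q ⊕ r)) = False ↔ True = False
q ⊕ (r ↔ (r ↔ (q ⊕ r))) = False ⊕ False = False
((q ⊕ r) ⊕ (((q ⊕ (r ↔ q)) ↔ q) → (q ↔ r))) ⊕ (q ⊕ (r ↔ (r ↔ (q ⊕ r)))) = True ⊕ False = True
(((q ⊕ r) → r) ↔ r) ⊕ (((q ⊕ r) ⊕ (((q ⊕ (r ↔ q)) ↔ q) → (q ↔ r))) ⊕ (q ⊕ (r ↔ (r ↔ (q ⊕ r))))) = False ⊕ True = True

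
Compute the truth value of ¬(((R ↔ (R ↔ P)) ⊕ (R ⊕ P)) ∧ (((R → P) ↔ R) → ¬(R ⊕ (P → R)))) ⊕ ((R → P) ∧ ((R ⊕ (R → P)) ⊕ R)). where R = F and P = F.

F

R ↔ P = F ↔ F = T
R ↔ (R ↔ P) = F ↔ T = F
R ⊕ P = F ⊕ F = F
(R ↔ (R ↔ P)) ⊕ (R ⊕ P) = F ⊕ F = F
R → P = F → F = T
(R → P) ↔ R = T ↔ F = F
P → R = F → F = T
R ⊕ (P → R) = F ⊕ T = T
¬(R ⊕ (P → R)) = ¬T = F
((R → P) ↔ R) → ¬(R ⊕ (P → R)) = F → F = T
((R ↔ (R ↔ P)) ⊕ (R ⊕ P)) ∧ (((R → P) ↔ R) → ¬(R ⊕ (P → R))) = F ∧ T = F
¬(((R ↔ (R ↔ P)) ⊕ (R ⊕ P)) ∧ (((R → P) ↔ R) → ¬(R ⊕ (P → R)))) = ¬F = T
R → P = F → F = T
R → P = F → F = T
R ⊕ (R → P) = F ⊕ T = T
(R ⊕ (R → P)) ⊕ R = T ⊕ F = T
(R → P) ∧ ((R ⊕ (R → P)) ⊕ R) = T ∧ T = T
¬(((R ↔ (R ↔ P)) ⊕ (R ⊕ P)) ∧ (((R → P) ↔ R) → ¬(R ⊕ (P → R)))) ⊕ ((R → P) ∧ ((R ⊕ (R → P)) ⊕ R)) = T ⊕ T = F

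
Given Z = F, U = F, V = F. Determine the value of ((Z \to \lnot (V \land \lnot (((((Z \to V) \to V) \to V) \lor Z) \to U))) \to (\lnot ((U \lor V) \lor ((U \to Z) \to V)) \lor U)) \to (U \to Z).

T

Z \to V = F \to F = T
(Z \to V) \to V = T \to F = F
((Z \to V) \to V) \to V = F \to F = T
(((Z \to V) \to V) \to V) \lor Z = T \lor F = T
((((Z \to V) \to V) \to V) \lor Z) \to U = T \to F = F
\lnot (((((Z \to V) \to V) \to V) \lor Z) \to U) = \lnot F = T
V \land \lnot (((((Z \to V) \to V) \to V) \lor Z) \to U) = F \land T = F
\lnot (V \land \lnot (((((Z \to V) \to V) \to V) \lor Z) \to U)) = \lnot F = T
Z \to \lnot (V \land \lnot (((((Z \to V) \to V) \to V) \lor Z) \to U)) = F \to T = T
U \lor V = F \lor F = F
U \to Z = F \to F = T
(U \to Z) \to V = T \to F = F
(U \lor V) \lor ((U \to Z) \to V) = F \lor F = F
\lnot ((U \lor V) \lor ((U \to Z) \to V)) = \lnot F = T
\lnot ((U \lor V) \lor ((U \to Z) \to V)) \lor U = T \lor F = T
(Z \to \lnot (V \land \lnot (((((Z \to V) \to V) \to V) \lor Z) \to U))) \to (\lnot ((U \lor V) \lor ((U \to Z) \to V)) \lor U) = T \to T = T
U \to Z = F \to F = T
((Z \to \lnot (V \land \lnot (((((Z \to V) \to V) \to V) \lor Z) \to U))) \to (\lnot ((U \lor V) \lor ((U \to Z) \to V)) \lor U)) \to (U \to Z) = T \to T = T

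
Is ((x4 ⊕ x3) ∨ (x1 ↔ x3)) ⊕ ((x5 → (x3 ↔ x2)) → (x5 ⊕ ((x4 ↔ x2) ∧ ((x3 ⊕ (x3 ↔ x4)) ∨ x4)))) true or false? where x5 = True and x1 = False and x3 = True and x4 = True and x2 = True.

False

Substituting x5=True, x1=False, x3=True, x4=True, x2=True:
x4 ⊕ x3 = True ⊕ True = False
x1 ↔ x3 = False ↔ True = False
(x4 ⊕ x3) ∨ (x1 ↔ x3) = False ∨ False = False
x3 ↔ x2 = True ↔ True = True
x5 → (x3 ↔ x2) = True → True = True
x4 ↔ x2 = True ↔ True = True
x3 ↔ x4 = True ↔ True = True
x3 ⊕ (x3 ↔ x4) = True ⊕ True = False
(x3 ⊕ (x3 ↔ x4)) ∨ x4 = False ∨ True = True
(x4 ↔ x2) ∧ ((x3 ⊕ (x3 ↔ x4)) ∨ x4) = True ∧ True = True
x5 ⊕ ((x4 ↔ x2) ∧ ((x3 ⊕ (x3 ↔ x4)) ∨ x4)) = True ⊕ True = False
(x5 → (x3 ↔ x2)) → (x5 ⊕ ((x4 ↔ x2) ∧ ((x3 ⊕ (x3 ↔ x4)) ∨ x4))) = True → False = False
((x4 ⊕ x3) ∨ (x1 ↔ x3)) ⊕ ((x5 → (x3 ↔ x2)) → (x5 ⊕ ((x4 ↔ x2) ∧ ((x3 ⊕ (x3 ↔ x4)) ∨ x4)))) = False ⊕ False = False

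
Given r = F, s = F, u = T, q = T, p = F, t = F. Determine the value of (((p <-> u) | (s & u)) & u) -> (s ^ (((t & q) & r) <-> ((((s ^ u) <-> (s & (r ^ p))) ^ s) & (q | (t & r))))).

Substituting r=F, s=F, u=T, q=T, p=F, t=F:
p <-> u = F <-> T = F
s & u = F & T = F
(p <-> u) | (s & u) = F | F = F
((p <-> u) | (s & u)) & u = F & T = F
t & q = F & T = F
(t & q) & r = F & F = F
s ^ u = F ^ T = T
r ^ p = F ^ F = F
s & (r ^ p) = F & F = F
(s ^ u) <-> (s & (r ^ p)) = T <-> F = F
((s ^ u) <-> (s & (r ^ p))) ^ s = F ^ F = F
t & r = F & F = F
q | (t & r) = T | F = T
(((s ^ u) <-> (s & (r ^ p))) ^ s) & (q | (t & r)) = F & T = F
((t & q) & r) <-> ((((s ^ u) <-> (s & (r ^ p))) ^ s) & (q | (t & r))) = F <-> F = T
s ^ (((t & q) & r) <-> ((((s ^ u) <-> (s & (r ^ p))) ^ s) & (q | (t & r)))) = F ^ T = T
(((p <-> u) | (s & u)) & u) -> (s ^ (((t & q) & r) <-> ((((s ^ u) <-> (s & (r ^ p))) ^ s) & (q | (t & r))))) = F -> T = T

T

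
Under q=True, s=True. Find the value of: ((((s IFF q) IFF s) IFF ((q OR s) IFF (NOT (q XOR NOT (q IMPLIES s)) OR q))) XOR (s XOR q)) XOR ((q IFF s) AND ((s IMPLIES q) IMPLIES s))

s IFF q = True IFF True = True
(s IFF q) IFF s = True IFF True = True
q OR s = True OR True = True
q IMPLIES s = True IMPLIES True = True
NOT (q IMPLIES s) = NOT True = False
q XOR NOT (q IMPLIES s) = True XOR False = True
NOT (q XOR NOT (q IMPLIES s)) = NOT True = False
NOT (q XOR NOT (q IMPLIES s)) OR q = False OR True = True
(q OR s) IFF (NOT (q XOR NOT (q IMPLIES s)) OR q) = True IFF True = True
((s IFF q) IFF s) IFF ((q OR s) IFF (NOT (q XOR NOT (q IMPLIES s)) OR q)) = True IFF True = True
s XOR q = True XOR True = False
(((s IFF q) IFF s) IFF ((q OR s) IFF (NOT (q XOR NOT (q IMPLIES s)) OR q))) XOR (s XOR q) = True XOR False = True
q IFF s = True IFF True = True
s IMPLIES q = True IMPLIES True = True
(s IMPLIES q) IMPLIES s = True IMPLIES True = True
(q IFF s) AND ((s IMPLIES q) IMPLIES s) = True AND True = True
((((s IFF q) IFF s) IFF ((q OR s) IFF (NOT (q XOR NOT (q IMPLIES s)) OR q))) XOR (s XOR q)) XOR ((q IFF s) AND ((s IMPLIES q) IMPLIES s)) = True XOR True = False

False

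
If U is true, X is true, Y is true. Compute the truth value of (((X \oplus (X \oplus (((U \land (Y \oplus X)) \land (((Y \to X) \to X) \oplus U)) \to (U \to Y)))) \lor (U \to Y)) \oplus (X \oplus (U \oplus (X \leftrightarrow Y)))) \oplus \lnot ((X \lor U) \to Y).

Y \oplus X = T \oplus T = F
U \land (Y \oplus X) = T \land F = F
Y \to X = T \to T = T
(Y \to X) \to X = T \to T = T
((Y \to X) \to X) \oplus U = T \oplus T = F
(U \land (Y \oplus X)) \land (((Y \to X) \to X) \oplus U) = F \land F = F
U \to Y = T \to T = T
((U \land (Y \oplus X)) \land (((Y \to X) \to X) \oplus U)) \to (U \to Y) = F \to T = T
X \oplus (((U \land (Y \oplus X)) \land (((Y \to X) \to X) \oplus U)) \to (U \to Y)) = T \oplus T = F
X \oplus (X \oplus (((U \land (Y \oplus X)) \land (((Y \to X) \to X) \oplus U)) \to (U \to Y))) = T \oplus F = T
U \to Y = T \to T = T
(X \oplus (X \oplus (((U \land (Y \oplus X)) \land (((Y \to X) \to X) \oplus U)) \to (U \to Y)))) \lor (U \to Y) = T \lor T = T
X \leftrightarrow Y = T \leftrightarrow T = T
U \oplus (X \leftrightarrow Y) = T \oplus T = F
X \oplus (U \oplus (X \leftrightarrow Y)) = T \oplus F = T
((X \oplus (X \oplus (((U \land (Y \oplus X)) \land (((Y \to X) \to X) \oplus U)) \to (U \to Y)))) \lor (U \to Y)) \oplus (X \oplus (U \oplus (X \leftrightarrow Y))) = T \oplus T = F
X \lor U = T \lor T = T
(X \lor U) \to Y = T \to T = T
\lnot ((X \lor U) \to Y) = \lnot T = F
(((X \oplus (X \oplus (((U \land (Y \oplus X)) \land (((Y \to X) \to X) \oplus U)) \to (U \to Y)))) \lor (U \to Y)) \oplus (X \oplus (U \oplus (X \leftrightarrow Y)))) \oplus \lnot ((X \lor U) \to Y) = F \oplus F = F

F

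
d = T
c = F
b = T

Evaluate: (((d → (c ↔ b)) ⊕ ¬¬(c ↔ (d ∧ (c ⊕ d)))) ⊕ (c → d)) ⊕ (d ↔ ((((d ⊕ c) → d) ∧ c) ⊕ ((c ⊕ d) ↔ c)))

c ↔ b = F ↔ T = F
d → (c ↔ b) = T → F = F
c ⊕ d = F ⊕ T = T
d ∧ (c ⊕ d) = T ∧ T = T
c ↔ (d ∧ (c ⊕ d)) = F ↔ T = F
¬(c ↔ (d ∧ (c ⊕ d))) = ¬F = T
¬¬(c ↔ (d ∧ (c ⊕ d))) = ¬T = F
(d → (c ↔ b)) ⊕ ¬¬(c ↔ (d ∧ (c ⊕ d))) = F ⊕ F = F
c → d = F → T = T
((d → (c ↔ b)) ⊕ ¬¬(c ↔ (d ∧ (c ⊕ d)))) ⊕ (c → d) = F ⊕ T = T
d ⊕ c = T ⊕ F = T
(d ⊕ c) → d = T → T = T
((d ⊕ c) → d) ∧ c = T ∧ F = F
c ⊕ d = F ⊕ T = T
(c ⊕ d) ↔ c = T ↔ F = F
(((d ⊕ c) → d) ∧ c) ⊕ ((c ⊕ d) ↔ c) = F ⊕ F = F
d ↔ ((((d ⊕ c) → d) ∧ c) ⊕ ((c ⊕ d) ↔ c)) = T ↔ F = F
(((d → (c ↔ b)) ⊕ ¬¬(c ↔ (d ∧ (c ⊕ d)))) ⊕ (c → d)) ⊕ (d ↔ ((((d ⊕ c) → d) ∧ c) ⊕ ((c ⊕ d) ↔ c))) = T ⊕ F = T

T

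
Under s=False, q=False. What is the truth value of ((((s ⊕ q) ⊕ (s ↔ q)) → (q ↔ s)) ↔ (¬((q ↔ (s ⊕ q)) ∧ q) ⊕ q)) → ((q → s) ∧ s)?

s ⊕ q = False ⊕ False = False
s ↔ q = False ↔ False = True
(s ⊕ q) ⊕ (s ↔ q) = False ⊕ True = True
q ↔ s = False ↔ False = True
((s ⊕ q) ⊕ (s ↔ q)) → (q ↔ s) = True → True = True
s ⊕ q = False ⊕ False = False
q ↔ (s ⊕ q) = False ↔ False = True
(q ↔ (s ⊕ q)) ∧ q = True ∧ False = False
¬((q ↔ (s ⊕ q)) ∧ q) = ¬False = True
¬((q ↔ (s ⊕ q)) ∧ q) ⊕ q = True ⊕ False = True
(((s ⊕ q) ⊕ (s ↔ q)) → (q ↔ s)) ↔ (¬((q ↔ (s ⊕ q)) ∧ q) ⊕ q) = True ↔ True = True
q → s = False → False = True
(q → s) ∧ s = True ∧ False = False
((((s ⊕ q) ⊕ (s ↔ q)) → (q ↔ s)) ↔ (¬((q ↔ (s ⊕ q)) ∧ q) ⊕ q)) → ((q → s) ∧ s) = True → False = False

False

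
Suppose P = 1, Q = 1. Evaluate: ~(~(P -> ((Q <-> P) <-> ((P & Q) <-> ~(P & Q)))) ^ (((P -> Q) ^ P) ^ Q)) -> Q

Q <-> P = 1 <-> 1 = 1
P & Q = 1 & 1 = 1
P & Q = 1 & 1 = 1
~(P & Q) = ~1 = 0
(P & Q) <-> ~(P & Q) = 1 <-> 0 = 0
(Q <-> P) <-> ((P & Q) <-> ~(P & Q)) = 1 <-> 0 = 0
P -> ((Q <-> P) <-> ((P & Q) <-> ~(P & Q))) = 1 -> 0 = 0
~(P -> ((Q <-> P) <-> ((P & Q) <-> ~(P & Q)))) = ~0 = 1
P -> Q = 1 -> 1 = 1
(P -> Q) ^ P = 1 ^ 1 = 0
((P -> Q) ^ P) ^ Q = 0 ^ 1 = 1
~(P -> ((Q <-> P) <-> ((P & Q) <-> ~(P & Q)))) ^ (((P -> Q) ^ P) ^ Q) = 1 ^ 1 = 0
~(~(P -> ((Q <-> P) <-> ((P & Q) <-> ~(P & Q)))) ^ (((P -> Q) ^ P) ^ Q)) = ~0 = 1
~(~(P -> ((Q <-> P) <-> ((P & Q) <-> ~(P & Q)))) ^ (((P -> Q) ^ P) ^ Q)) -> Q = 1 -> 1 = 1

1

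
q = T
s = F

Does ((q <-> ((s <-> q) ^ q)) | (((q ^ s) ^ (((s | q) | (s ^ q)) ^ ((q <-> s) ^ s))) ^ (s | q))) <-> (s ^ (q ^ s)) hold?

T

s <-> q = F <-> T = F
(s <-> q) ^ q = F ^ T = T
q <-> ((s <-> q) ^ q) = T <-> T = T
q ^ s = T ^ F = T
s | q = F | T = T
s ^ q = F ^ T = T
(s | q) | (s ^ q) = T | T = T
q <-> s = T <-> F = F
(q <-> s) ^ s = F ^ F = F
((s | q) | (s ^ q)) ^ ((q <-> s) ^ s) = T ^ F = T
(q ^ s) ^ (((s | q) | (s ^ q)) ^ ((q <-> s) ^ s)) = T ^ T = F
s | q = F | T = T
((q ^ s) ^ (((s | q) | (s ^ q)) ^ ((q <-> s) ^ s))) ^ (s | q) = F ^ T = T
(q <-> ((s <-> q) ^ q)) | (((q ^ s) ^ (((s | q) | (s ^ q)) ^ ((q <-> s) ^ s))) ^ (s | q)) = T | T = T
q ^ s = T ^ F = T
s ^ (q ^ s) = F ^ T = T
((q <-> ((s <-> q) ^ q)) | (((q ^ s) ^ (((s | q) | (s ^ q)) ^ ((q <-> s) ^ s))) ^ (s | q))) <-> (s ^ (q ^ s)) = T <-> T = T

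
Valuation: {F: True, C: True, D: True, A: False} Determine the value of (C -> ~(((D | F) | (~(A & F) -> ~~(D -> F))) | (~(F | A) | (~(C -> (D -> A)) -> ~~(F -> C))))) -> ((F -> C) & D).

True

Substituting F=True, C=True, D=True, A=False:
D | F = True | True = True
A & F = False & True = False
~(A & F) = ~False = True
D -> F = True -> True = True
~(D -> F) = ~True = False
~~(D -> F) = ~False = True
~(A & F) -> ~~(D -> F) = True -> True = True
(D | F) | (~(A & F) -> ~~(D -> F)) = True | True = True
F | A = True | False = True
~(F | A) = ~True = False
D -> A = True -> False = False
C -> (D -> A) = True -> False = False
~(C -> (D -> A)) = ~False = True
F -> C = True -> True = True
~(F -> C) = ~True = False
~~(F -> C) = ~False = True
~(C -> (D -> A)) -> ~~(F -> C) = True -> True = True
~(F | A) | (~(C -> (D -> A)) -> ~~(F -> C)) = False | True = True
((D | F) | (~(A & F) -> ~~(D -> F))) | (~(F | A) | (~(C -> (D -> A)) -> ~~(F -> C))) = True | True = True
~(((D | F) | (~(A & F) -> ~~(D -> F))) | (~(F | A) | (~(C -> (D -> A)) -> ~~(F -> C)))) = ~True = False
C -> ~(((D | F) | (~(A & F) -> ~~(D -> F))) | (~(F | A) | (~(C -> (D -> A)) -> ~~(F -> C)))) = True -> False = False
F -> C = True -> True = True
(F -> C) & D = True & True = True
(C -> ~(((D | F) | (~(A & F) -> ~~(D -> F))) | (~(F | A) | (~(C -> (D -> A)) -> ~~(F -> C))))) -> ((F -> C) & D) = False -> True = True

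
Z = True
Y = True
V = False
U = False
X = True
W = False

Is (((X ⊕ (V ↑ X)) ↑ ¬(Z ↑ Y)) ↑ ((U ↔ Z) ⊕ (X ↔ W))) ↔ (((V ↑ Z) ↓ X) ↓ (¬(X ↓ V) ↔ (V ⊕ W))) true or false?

True

V ↑ X = False ↑ True = True
X ⊕ (V ↑ X) = True ⊕ True = False
Z ↑ Y = True ↑ True = False
¬(Z ↑ Y) = ¬False = True
(X ⊕ (V ↑ X)) ↑ ¬(Z ↑ Y) = False ↑ True = True
U ↔ Z = False ↔ True = False
X ↔ W = True ↔ False = False
(U ↔ Z) ⊕ (X ↔ W) = False ⊕ False = False
((X ⊕ (V ↑ X)) ↑ ¬(Z ↑ Y)) ↑ ((U ↔ Z) ⊕ (X ↔ W)) = True ↑ False = True
V ↑ Z = False ↑ True = True
(V ↑ Z) ↓ X = True ↓ True = False
X ↓ V = True ↓ False = False
¬(X ↓ V) = ¬False = True
V ⊕ W = False ⊕ False = False
¬(X ↓ V) ↔ (V ⊕ W) = True ↔ False = False
((V ↑ Z) ↓ X) ↓ (¬(X ↓ V) ↔ (V ⊕ W)) = False ↓ False = True
(((X ⊕ (V ↑ X)) ↑ ¬(Z ↑ Y)) ↑ ((U ↔ Z) ⊕ (X ↔ W))) ↔ (((V ↑ Z) ↓ X) ↓ (¬(X ↓ V) ↔ (V ⊕ W))) = True ↔ True = True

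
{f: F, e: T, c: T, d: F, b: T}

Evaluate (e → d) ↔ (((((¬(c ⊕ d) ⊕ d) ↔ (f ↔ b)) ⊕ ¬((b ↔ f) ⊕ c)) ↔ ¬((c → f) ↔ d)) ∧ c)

T

e → d = T → F = F
c ⊕ d = T ⊕ F = T
¬(c ⊕ d) = ¬T = F
¬(c ⊕ d) ⊕ d = F ⊕ F = F
f ↔ b = F ↔ T = F
(¬(c ⊕ d) ⊕ d) ↔ (f ↔ b) = F ↔ F = T
b ↔ f = T ↔ F = F
(b ↔ f) ⊕ c = F ⊕ T = T
¬((b ↔ f) ⊕ c) = ¬T = F
((¬(c ⊕ d) ⊕ d) ↔ (f ↔ b)) ⊕ ¬((b ↔ f) ⊕ c) = T ⊕ F = T
c → f = T → F = F
(c → f) ↔ d = F ↔ F = T
¬((c → f) ↔ d) = ¬T = F
(((¬(c ⊕ d) ⊕ d) ↔ (f ↔ b)) ⊕ ¬((b ↔ f) ⊕ c)) ↔ ¬((c → f) ↔ d) = T ↔ F = F
((((¬(c ⊕ d) ⊕ d) ↔ (f ↔ b)) ⊕ ¬((b ↔ f) ⊕ c)) ↔ ¬((c → f) ↔ d)) ∧ c = F ∧ T = F
(e → d) ↔ (((((¬(c ⊕ d) ⊕ d) ↔ (f ↔ b)) ⊕ ¬((b ↔ f) ⊕ c)) ↔ ¬((c → f) ↔ d)) ∧ c) = F ↔ F = T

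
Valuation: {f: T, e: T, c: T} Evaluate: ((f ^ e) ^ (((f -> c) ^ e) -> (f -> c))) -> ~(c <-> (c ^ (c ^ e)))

f ^ e = T ^ T = F
f -> c = T -> T = T
(f -> c) ^ e = T ^ T = F
f -> c = T -> T = T
((f -> c) ^ e) -> (f -> c) = F -> T = T
(f ^ e) ^ (((f -> c) ^ e) -> (f -> c)) = F ^ T = T
c ^ e = T ^ T = F
c ^ (c ^ e) = T ^ F = T
c <-> (c ^ (c ^ e)) = T <-> T = T
~(c <-> (c ^ (c ^ e))) = ~T = F
((f ^ e) ^ (((f -> c) ^ e) -> (f -> c))) -> ~(c <-> (c ^ (c ^ e))) = T -> F = F

F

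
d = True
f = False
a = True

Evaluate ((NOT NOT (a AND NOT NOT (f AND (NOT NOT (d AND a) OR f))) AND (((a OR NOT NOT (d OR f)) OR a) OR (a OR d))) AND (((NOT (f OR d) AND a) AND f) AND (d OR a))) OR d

Substituting d=True, f=False, a=True:
d AND a = True AND True = True
NOT (d AND a) = NOT True = False
NOT NOT (d AND a) = NOT False = True
NOT NOT (d AND a) OR f = True OR False = True
f AND (NOT NOT (d AND a) OR f) = False AND True = False
NOT (f AND (NOT NOT (d AND a) OR f)) = NOT False = True
NOT NOT (f AND (NOT NOT (d AND a) OR f)) = NOT True = False
a AND NOT NOT (f AND (NOT NOT (d AND a) OR f)) = True AND False = False
NOT (a AND NOT NOT (f AND (NOT NOT (d AND a) OR f))) = NOT False = True
NOT NOT (a AND NOT NOT (f AND (NOT NOT (d AND a) OR f))) = NOT True = False
d OR f = True OR False = True
NOT (d OR f) = NOT True = False
NOT NOT (d OR f) = NOT False = True
a OR NOT NOT (d OR f) = True OR True = True
(a OR NOT NOT (d OR f)) OR a = True OR True = True
a OR d = True OR True = True
((a OR NOT NOT (d OR f)) OR a) OR (a OR d) = True OR True = True
NOT NOT (a AND NOT NOT (f AND (NOT NOT (d AND a) OR f))) AND (((a OR NOT NOT (d OR f)) OR a) OR (a OR d)) = False AND True = False
f OR d = False OR True = True
NOT (f OR d) = NOT True = False
NOT (f OR d) AND a = False AND True = False
(NOT (f OR d) AND a) AND f = False AND False = False
d OR a = True OR True = True
((NOT (f OR d) AND a) AND f) AND (d OR a) = False AND True = False
(NOT NOT (a AND NOT NOT (f AND (NOT NOT (d AND a) OR f))) AND (((a OR NOT NOT (d OR f)) OR a) OR (a OR d))) AND (((NOT (f OR d) AND a) AND f) AND (d OR a)) = False AND False = False
((NOT NOT (a AND NOT NOT (f AND (NOT NOT (d AND a) OR f))) AND (((a OR NOT NOT (d OR f)) OR a) OR (a OR d))) AND (((NOT (f OR d) AND a) AND f) AND (d OR a))) OR d = False OR True = True

True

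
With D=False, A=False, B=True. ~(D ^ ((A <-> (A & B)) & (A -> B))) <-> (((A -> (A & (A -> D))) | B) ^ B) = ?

True

Substituting D=False, A=False, B=True:
A & B = False & True = False
A <-> (A & B) = False <-> False = True
A -> B = False -> True = True
(A <-> (A & B)) & (A -> B) = True & True = True
D ^ ((A <-> (A & B)) & (A -> B)) = False ^ True = True
~(D ^ ((A <-> (A & B)) & (A -> B))) = ~True = False
A -> D = False -> False = True
A & (A -> D) = False & True = False
A -> (A & (A -> D)) = False -> False = True
(A -> (A & (A -> D))) | B = True | True = True
((A -> (A & (A -> D))) | B) ^ B = True ^ True = False
~(D ^ ((A <-> (A & B)) & (A -> B))) <-> (((A -> (A & (A -> D))) | B) ^ B) = False <-> False = True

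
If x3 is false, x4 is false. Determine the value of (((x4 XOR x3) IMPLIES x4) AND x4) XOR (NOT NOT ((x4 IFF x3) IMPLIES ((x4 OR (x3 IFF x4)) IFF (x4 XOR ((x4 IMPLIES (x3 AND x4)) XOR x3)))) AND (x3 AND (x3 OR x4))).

Substituting x3=False, x4=False:
x4 XOR x3 = False XOR False = False
(x4 XOR x3) IMPLIES x4 = False IMPLIES False = True
((x4 XOR x3) IMPLIES x4) AND x4 = True AND False = False
x4 IFF x3 = False IFF False = True
x3 IFF x4 = False IFF False = True
x4 OR (x3 IFF x4) = False OR True = True
x3 AND x4 = False AND False = False
x4 IMPLIES (x3 AND x4) = False IMPLIES False = True
(x4 IMPLIES (x3 AND x4)) XOR x3 = True XOR False = True
x4 XOR ((x4 IMPLIES (x3 AND x4)) XOR x3) = False XOR True = True
(x4 OR (x3 IFF x4)) IFF (x4 XOR ((x4 IMPLIES (x3 AND x4)) XOR x3)) = True IFF True = True
(x4 IFF x3) IMPLIES ((x4 OR (x3 IFF x4)) IFF (x4 XOR ((x4 IMPLIES (x3 AND x4)) XOR x3))) = True IMPLIES True = True
NOT ((x4 IFF x3) IMPLIES ((x4 OR (x3 IFF x4)) IFF (x4 XOR ((x4 IMPLIES (x3 AND x4)) XOR x3)))) = NOT True = False
NOT NOT ((x4 IFF x3) IMPLIES ((x4 OR (x3 IFF x4)) IFF (x4 XOR ((x4 IMPLIES (x3 AND x4)) XOR x3)))) = NOT False = True
x3 OR x4 = False OR False = False
x3 AND (x3 OR x4) = False AND False = False
NOT NOT ((x4 IFF x3) IMPLIES ((x4 OR (x3 IFF x4)) IFF (x4 XOR ((x4 IMPLIES (x3 AND x4)) XOR x3)))) AND (x3 AND (x3 OR x4)) = True AND False = False
(((x4 XOR x3) IMPLIES x4) AND x4) XOR (NOT NOT ((x4 IFF x3) IMPLIES ((x4 OR (x3 IFF x4)) IFF (x4 XOR ((x4 IMPLIES (x3 AND x4)) XOR x3)))) AND (x3 AND (x3 OR x4))) = False XOR False = False

False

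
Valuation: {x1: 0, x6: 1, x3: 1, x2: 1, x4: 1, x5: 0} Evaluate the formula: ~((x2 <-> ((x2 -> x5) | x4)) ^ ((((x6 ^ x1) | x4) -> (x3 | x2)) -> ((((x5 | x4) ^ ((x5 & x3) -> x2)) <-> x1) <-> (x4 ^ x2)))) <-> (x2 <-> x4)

0

x2 -> x5 = 1 -> 0 = 0
(x2 -> x5) | x4 = 0 | 1 = 1
x2 <-> ((x2 -> x5) | x4) = 1 <-> 1 = 1
x6 ^ x1 = 1 ^ 0 = 1
(x6 ^ x1) | x4 = 1 | 1 = 1
x3 | x2 = 1 | 1 = 1
((x6 ^ x1) | x4) -> (x3 | x2) = 1 -> 1 = 1
x5 | x4 = 0 | 1 = 1
x5 & x3 = 0 & 1 = 0
(x5 & x3) -> x2 = 0 -> 1 = 1
(x5 | x4) ^ ((x5 & x3) -> x2) = 1 ^ 1 = 0
((x5 | x4) ^ ((x5 & x3) -> x2)) <-> x1 = 0 <-> 0 = 1
x4 ^ x2 = 1 ^ 1 = 0
(((x5 | x4) ^ ((x5 & x3) -> x2)) <-> x1) <-> (x4 ^ x2) = 1 <-> 0 = 0
(((x6 ^ x1) | x4) -> (x3 | x2)) -> ((((x5 | x4) ^ ((x5 & x3) -> x2)) <-> x1) <-> (x4 ^ x2)) = 1 -> 0 = 0
(x2 <-> ((x2 -> x5) | x4)) ^ ((((x6 ^ x1) | x4) -> (x3 | x2)) -> ((((x5 | x4) ^ ((x5 & x3) -> x2)) <-> x1) <-> (x4 ^ x2))) = 1 ^ 0 = 1
~((x2 <-> ((x2 -> x5) | x4)) ^ ((((x6 ^ x1) | x4) -> (x3 | x2)) -> ((((x5 | x4) ^ ((x5 & x3) -> x2)) <-> x1) <-> (x4 ^ x2)))) = ~1 = 0
x2 <-> x4 = 1 <-> 1 = 1
~((x2 <-> ((x2 -> x5) | x4)) ^ ((((x6 ^ x1) | x4) -> (x3 | x2)) -> ((((x5 | x4) ^ ((x5 & x3) -> x2)) <-> x1) <-> (x4 ^ x2)))) <-> (x2 <-> x4) = 0 <-> 1 = 0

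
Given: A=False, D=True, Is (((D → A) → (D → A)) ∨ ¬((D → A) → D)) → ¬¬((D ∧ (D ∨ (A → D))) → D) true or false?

True

Substituting A=False, D=True:
D → A = True → False = False
D → A = True → False = False
(D → A) → (D → A) = False → False = True
D → A = True → False = False
(D → A) → D = False → True = True
¬((D → A) → D) = ¬True = False
((D → A) → (D → A)) ∨ ¬((D → A) → D) = True ∨ False = True
A → D = False → True = True
D ∨ (A → D) = True ∨ True = True
D ∧ (D ∨ (A → D)) = True ∧ True = True
(D ∧ (D ∨ (A → D))) → D = True → True = True
¬((D ∧ (D ∨ (A → D))) → D) = ¬True = False
¬¬((D ∧ (D ∨ (A → D))) → D) = ¬False = True
(((D → A) → (D → A)) ∨ ¬((D → A) → D)) → ¬¬((D ∧ (D ∨ (A → D))) → D) = True → True = True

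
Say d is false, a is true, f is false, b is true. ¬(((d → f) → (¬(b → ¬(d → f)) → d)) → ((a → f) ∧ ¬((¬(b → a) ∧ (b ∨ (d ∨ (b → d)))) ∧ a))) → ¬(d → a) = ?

True

d → f = False → False = True
d → f = False → False = True
¬(d → f) = ¬True = False
b → ¬(d → f) = True → False = False
¬(b → ¬(d → f)) = ¬False = True
¬(b → ¬(d → f)) → d = True → False = False
(d → f) → (¬(b → ¬(d → f)) → d) = True → False = False
a → f = True → False = False
b → a = True → True = True
¬(b → a) = ¬True = False
b → d = True → False = False
d ∨ (b → d) = False ∨ False = False
b ∨ (d ∨ (b → d)) = True ∨ False = True
¬(b → a) ∧ (b ∨ (d ∨ (b → d))) = False ∧ True = False
(¬(b → a) ∧ (b ∨ (d ∨ (b → d)))) ∧ a = False ∧ True = False
¬((¬(b → a) ∧ (b ∨ (d ∨ (b → d)))) ∧ a) = ¬False = True
(a → f) ∧ ¬((¬(b → a) ∧ (b ∨ (d ∨ (b → d)))) ∧ a) = False ∧ True = False
((d → f) → (¬(b → ¬(d → f)) → d)) → ((a → f) ∧ ¬((¬(b → a) ∧ (b ∨ (d ∨ (b → d)))) ∧ a)) = False → False = True
¬(((d → f) → (¬(b → ¬(d → f)) → d)) → ((a → f) ∧ ¬((¬(b → a) ∧ (b ∨ (d ∨ (b → d)))) ∧ a))) = ¬True = False
d → a = False → True = True
¬(d → a) = ¬True = False
¬(((d → f) → (¬(b → ¬(d → f)) → d)) → ((a → f) ∧ ¬((¬(b → a) ∧ (b ∨ (d ∨ (b → d)))) ∧ a))) → ¬(d → a) = False → False = True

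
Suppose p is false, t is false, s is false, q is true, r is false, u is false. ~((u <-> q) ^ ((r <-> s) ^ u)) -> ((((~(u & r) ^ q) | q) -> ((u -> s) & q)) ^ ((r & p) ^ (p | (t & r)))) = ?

1

Substituting p=0, t=0, s=0, q=1, r=0, u=0:
u <-> q = 0 <-> 1 = 0
r <-> s = 0 <-> 0 = 1
(r <-> s) ^ u = 1 ^ 0 = 1
(u <-> q) ^ ((r <-> s) ^ u) = 0 ^ 1 = 1
~((u <-> q) ^ ((r <-> s) ^ u)) = ~1 = 0
u & r = 0 & 0 = 0
~(u & r) = ~0 = 1
~(u & r) ^ q = 1 ^ 1 = 0
(~(u & r) ^ q) | q = 0 | 1 = 1
u -> s = 0 -> 0 = 1
(u -> s) & q = 1 & 1 = 1
((~(u & r) ^ q) | q) -> ((u -> s) & q) = 1 -> 1 = 1
r & p = 0 & 0 = 0
t & r = 0 & 0 = 0
p | (t & r) = 0 | 0 = 0
(r & p) ^ (p | (t & r)) = 0 ^ 0 = 0
(((~(u & r) ^ q) | q) -> ((u -> s) & q)) ^ ((r & p) ^ (p | (t & r))) = 1 ^ 0 = 1
~((u <-> q) ^ ((r <-> s) ^ u)) -> ((((~(u & r) ^ q) | q) -> ((u -> s) & q)) ^ ((r & p) ^ (p | (t & r)))) = 0 -> 1 = 1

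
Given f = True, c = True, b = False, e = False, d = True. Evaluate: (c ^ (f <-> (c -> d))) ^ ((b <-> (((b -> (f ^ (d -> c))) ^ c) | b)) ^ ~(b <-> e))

True

c -> d = True -> True = True
f <-> (c -> d) = True <-> True = True
c ^ (f <-> (c -> d)) = True ^ True = False
d -> c = True -> True = True
f ^ (d -> c) = True ^ True = False
b -> (f ^ (d -> c)) = False -> False = True
(b -> (f ^ (d -> c))) ^ c = True ^ True = False
((b -> (f ^ (d -> c))) ^ c) | b = False | False = False
b <-> (((b -> (f ^ (d -> c))) ^ c) | b) = False <-> False = True
b <-> e = False <-> False = True
~(b <-> e) = ~True = False
(b <-> (((b -> (f ^ (d -> c))) ^ c) | b)) ^ ~(b <-> e) = True ^ False = True
(c ^ (f <-> (c -> d))) ^ ((b <-> (((b -> (f ^ (d -> c))) ^ c) | b)) ^ ~(b <-> e)) = False ^ True = True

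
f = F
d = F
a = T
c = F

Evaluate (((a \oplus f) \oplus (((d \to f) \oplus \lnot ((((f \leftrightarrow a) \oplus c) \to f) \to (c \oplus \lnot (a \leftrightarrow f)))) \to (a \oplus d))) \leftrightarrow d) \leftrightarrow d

F

a \oplus f = T \oplus F = T
d \to f = F \to F = T
f \leftrightarrow a = F \leftrightarrow T = F
(f \leftrightarrow a) \oplus c = F \oplus F = F
((f \leftrightarrow a) \oplus c) \to f = F \to F = T
a \leftrightarrow f = T \leftrightarrow F = F
\lnot (a \leftrightarrow f) = \lnot F = T
c \oplus \lnot (a \leftrightarrow f) = F \oplus T = T
(((f \leftrightarrow a) \oplus c) \to f) \to (c \oplus \lnot (a \leftrightarrow f)) = T \to T = T
\lnot ((((f \leftrightarrow a) \oplus c) \to f) \to (c \oplus \lnot (a \leftrightarrow f))) = \lnot T = F
(d \to f) \oplus \lnot ((((f \leftrightarrow a) \oplus c) \to f) \to (c \oplus \lnot (a \leftrightarrow f))) = T \oplus F = T
a \oplus d = T \oplus F = T
((d \to f) \oplus \lnot ((((f \leftrightarrow a) \oplus c) \to f) \to (c \oplus \lnot (a \leftrightarrow f)))) \to (a \oplus d) = T \to T = T
(a \oplus f) \oplus (((d \to f) \oplus \lnot ((((f \leftrightarrow a) \oplus c) \to f) \to (c \oplus \lnot (a \leftrightarrow f)))) \to (a \oplus d)) = T \oplus T = F
((a \oplus f) \oplus (((d \to f) \oplus \lnot ((((f \leftrightarrow a) \oplus c) \to f) \to (c \oplus \lnot (a \leftrightarrow f)))) \to (a \oplus d))) \leftrightarrow d = F \leftrightarrow F = T
(((a \oplus f) \oplus (((d \to f) \oplus \lnot ((((f \leftrightarrow a) \oplus c) \to f) \to (c \oplus \lnot (a \leftrightarrow f)))) \to (a \oplus d))) \leftrightarrow d) \leftrightarrow d = T \leftrightarrow F = F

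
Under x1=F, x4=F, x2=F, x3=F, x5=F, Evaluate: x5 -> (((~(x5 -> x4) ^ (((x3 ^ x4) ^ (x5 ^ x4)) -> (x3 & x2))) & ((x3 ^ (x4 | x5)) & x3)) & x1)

T

x5 -> x4 = F -> F = T
~(x5 -> x4) = ~T = F
x3 ^ x4 = F ^ F = F
x5 ^ x4 = F ^ F = F
(x3 ^ x4) ^ (x5 ^ x4) = F ^ F = F
x3 & x2 = F & F = F
((x3 ^ x4) ^ (x5 ^ x4)) -> (x3 & x2) = F -> F = T
~(x5 -> x4) ^ (((x3 ^ x4) ^ (x5 ^ x4)) -> (x3 & x2)) = F ^ T = T
x4 | x5 = F | F = F
x3 ^ (x4 | x5) = F ^ F = F
(x3 ^ (x4 | x5)) & x3 = F & F = F
(~(x5 -> x4) ^ (((x3 ^ x4) ^ (x5 ^ x4)) -> (x3 & x2))) & ((x3 ^ (x4 | x5)) & x3) = T & F = F
((~(x5 -> x4) ^ (((x3 ^ x4) ^ (x5 ^ x4)) -> (x3 & x2))) & ((x3 ^ (x4 | x5)) & x3)) & x1 = F & F = F
x5 -> (((~(x5 -> x4) ^ (((x3 ^ x4) ^ (x5 ^ x4)) -> (x3 & x2))) & ((x3 ^ (x4 | x5)) & x3)) & x1) = F -> F = T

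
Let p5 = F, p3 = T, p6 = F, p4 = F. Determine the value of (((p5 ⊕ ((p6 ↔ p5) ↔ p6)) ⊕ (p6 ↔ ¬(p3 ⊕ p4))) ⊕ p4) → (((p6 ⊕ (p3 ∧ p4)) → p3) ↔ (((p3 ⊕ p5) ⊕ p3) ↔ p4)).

p6 ↔ p5 = F ↔ F = T
(p6 ↔ p5) ↔ p6 = T ↔ F = F
p5 ⊕ ((p6 ↔ p5) ↔ p6) = F ⊕ F = F
p3 ⊕ p4 = T ⊕ F = T
¬(p3 ⊕ p4) = ¬T = F
p6 ↔ ¬(p3 ⊕ p4) = F ↔ F = T
(p5 ⊕ ((p6 ↔ p5) ↔ p6)) ⊕ (p6 ↔ ¬(p3 ⊕ p4)) = F ⊕ T = T
((p5 ⊕ ((p6 ↔ p5) ↔ p6)) ⊕ (p6 ↔ ¬(p3 ⊕ p4))) ⊕ p4 = T ⊕ F = T
p3 ∧ p4 = T ∧ F = F
p6 ⊕ (p3 ∧ p4) = F ⊕ F = F
(p6 ⊕ (p3 ∧ p4)) → p3 = F → T = T
p3 ⊕ p5 = T ⊕ F = T
(p3 ⊕ p5) ⊕ p3 = T ⊕ T = F
((p3 ⊕ p5) ⊕ p3) ↔ p4 = F ↔ F = T
((p6 ⊕ (p3 ∧ p4)) → p3) ↔ (((p3 ⊕ p5) ⊕ p3) ↔ p4) = T ↔ T = T
(((p5 ⊕ ((p6 ↔ p5) ↔ p6)) ⊕ (p6 ↔ ¬(p3 ⊕ p4))) ⊕ p4) → (((p6 ⊕ (p3 ∧ p4)) → p3) ↔ (((p3 ⊕ p5) ⊕ p3) ↔ p4)) = T → T = T

T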